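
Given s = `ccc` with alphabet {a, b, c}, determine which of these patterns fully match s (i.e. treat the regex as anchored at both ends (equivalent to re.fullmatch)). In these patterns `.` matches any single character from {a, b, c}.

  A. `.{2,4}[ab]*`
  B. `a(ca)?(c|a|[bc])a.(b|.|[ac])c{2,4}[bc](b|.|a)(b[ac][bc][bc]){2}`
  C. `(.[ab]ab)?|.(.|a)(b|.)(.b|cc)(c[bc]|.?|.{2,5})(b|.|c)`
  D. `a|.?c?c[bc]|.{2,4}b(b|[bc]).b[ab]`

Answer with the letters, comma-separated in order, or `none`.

A → match
B → no match — must start with `a`
C → no match
D → match

A, D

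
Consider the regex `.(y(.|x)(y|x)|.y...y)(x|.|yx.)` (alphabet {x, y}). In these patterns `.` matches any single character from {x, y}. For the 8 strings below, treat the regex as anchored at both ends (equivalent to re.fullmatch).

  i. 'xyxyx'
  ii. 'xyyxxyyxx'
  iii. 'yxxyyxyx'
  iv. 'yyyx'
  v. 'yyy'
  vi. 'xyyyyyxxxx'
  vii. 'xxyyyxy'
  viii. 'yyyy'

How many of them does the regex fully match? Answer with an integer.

1

i → match
ii → no match
iii → no match
iv → no match
v → no match
vi → no match
vii → no match
viii → no match
Total matched: 1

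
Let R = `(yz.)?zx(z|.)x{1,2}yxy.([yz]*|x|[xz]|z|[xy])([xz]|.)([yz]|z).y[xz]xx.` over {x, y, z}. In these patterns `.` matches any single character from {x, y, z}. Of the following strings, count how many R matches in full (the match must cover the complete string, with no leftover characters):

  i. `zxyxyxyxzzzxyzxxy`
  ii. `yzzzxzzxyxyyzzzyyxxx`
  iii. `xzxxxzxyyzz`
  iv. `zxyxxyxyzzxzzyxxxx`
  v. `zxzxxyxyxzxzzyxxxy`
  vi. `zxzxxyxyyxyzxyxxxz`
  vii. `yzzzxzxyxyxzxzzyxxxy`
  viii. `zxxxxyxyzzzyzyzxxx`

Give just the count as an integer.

i → match
ii → no match
iii → no match
iv → match
v → match
vi → match
vii → match
viii → match
Total matched: 6

6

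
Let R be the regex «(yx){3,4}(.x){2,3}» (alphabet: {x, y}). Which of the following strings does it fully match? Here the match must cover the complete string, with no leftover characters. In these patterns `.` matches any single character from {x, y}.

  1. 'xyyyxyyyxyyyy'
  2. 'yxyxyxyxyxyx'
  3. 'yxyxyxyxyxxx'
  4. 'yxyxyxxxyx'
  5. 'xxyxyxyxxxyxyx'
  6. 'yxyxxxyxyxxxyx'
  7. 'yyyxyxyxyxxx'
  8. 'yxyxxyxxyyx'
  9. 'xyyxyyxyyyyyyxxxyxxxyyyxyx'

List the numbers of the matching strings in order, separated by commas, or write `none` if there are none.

2, 3, 4

1 → no match — must start with 'yx'
2 → match
3 → match
4 → match
5 → no match — must start with 'yx'
6 → no match
7 → no match — must start with 'yx'
8 → no match
9 → no match — must start with 'yx'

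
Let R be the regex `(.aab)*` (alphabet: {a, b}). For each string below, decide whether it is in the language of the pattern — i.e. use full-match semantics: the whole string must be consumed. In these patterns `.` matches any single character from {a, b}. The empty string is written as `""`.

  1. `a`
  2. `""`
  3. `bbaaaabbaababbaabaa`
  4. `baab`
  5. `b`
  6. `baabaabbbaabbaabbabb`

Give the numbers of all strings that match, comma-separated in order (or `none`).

2, 4

1 → no match
2 → match
3 → no match
4 → match
5 → no match
6 → no match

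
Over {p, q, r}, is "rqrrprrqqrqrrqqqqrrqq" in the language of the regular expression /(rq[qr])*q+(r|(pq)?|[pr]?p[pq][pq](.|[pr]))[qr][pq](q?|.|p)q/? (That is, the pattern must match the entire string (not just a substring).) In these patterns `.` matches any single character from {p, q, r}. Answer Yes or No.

No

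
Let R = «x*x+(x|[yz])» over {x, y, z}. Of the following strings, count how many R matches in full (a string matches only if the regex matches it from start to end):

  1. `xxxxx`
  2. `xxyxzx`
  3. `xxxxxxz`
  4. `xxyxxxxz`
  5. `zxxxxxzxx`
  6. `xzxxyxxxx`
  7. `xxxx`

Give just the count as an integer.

1. `xxxxx` → match
2. `xxyxzx` → no match
3. `xxxxxxz` → match
4. `xxyxxxxz` → no match
5. `zxxxxxzxx` → no match
6. `xzxxyxxxx` → no match
7. `xxxx` → match
Total matched: 3

3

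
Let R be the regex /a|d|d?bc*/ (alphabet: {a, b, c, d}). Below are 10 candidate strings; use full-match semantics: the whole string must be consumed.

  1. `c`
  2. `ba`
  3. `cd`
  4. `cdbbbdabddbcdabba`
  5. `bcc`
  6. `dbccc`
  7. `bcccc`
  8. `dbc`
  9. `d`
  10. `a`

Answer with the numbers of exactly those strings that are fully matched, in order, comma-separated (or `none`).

5, 6, 7, 8, 9, 10

1. `c` → no match
2. `ba` → no match
3. `cd` → no match
4 → no match
5. `bcc` → match
6. `dbccc` → match
7. `bcccc` → match
8. `dbc` → match
9. `d` → match
10. `a` → match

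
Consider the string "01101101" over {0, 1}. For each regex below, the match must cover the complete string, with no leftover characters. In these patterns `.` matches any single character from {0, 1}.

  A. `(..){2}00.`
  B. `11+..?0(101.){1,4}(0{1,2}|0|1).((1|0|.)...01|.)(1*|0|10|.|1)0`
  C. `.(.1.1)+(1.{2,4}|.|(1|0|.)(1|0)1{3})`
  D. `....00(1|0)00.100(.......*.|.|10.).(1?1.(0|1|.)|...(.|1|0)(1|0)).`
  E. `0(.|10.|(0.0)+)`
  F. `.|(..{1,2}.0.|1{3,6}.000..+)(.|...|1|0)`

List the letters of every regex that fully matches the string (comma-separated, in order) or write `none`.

C, F

A → no match
B → no match — must start with "11"
C → match
D → no match
E → no match
F → match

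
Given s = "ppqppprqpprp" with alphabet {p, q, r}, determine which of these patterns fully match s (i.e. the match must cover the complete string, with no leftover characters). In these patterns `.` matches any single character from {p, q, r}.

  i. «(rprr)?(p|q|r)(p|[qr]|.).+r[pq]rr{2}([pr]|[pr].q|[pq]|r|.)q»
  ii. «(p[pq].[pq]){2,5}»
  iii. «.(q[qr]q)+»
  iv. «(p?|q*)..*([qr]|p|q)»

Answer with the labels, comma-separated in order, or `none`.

ii, iv

i → no match — must end with "q"
ii → match
iii → no match — must end with "q"
iv → match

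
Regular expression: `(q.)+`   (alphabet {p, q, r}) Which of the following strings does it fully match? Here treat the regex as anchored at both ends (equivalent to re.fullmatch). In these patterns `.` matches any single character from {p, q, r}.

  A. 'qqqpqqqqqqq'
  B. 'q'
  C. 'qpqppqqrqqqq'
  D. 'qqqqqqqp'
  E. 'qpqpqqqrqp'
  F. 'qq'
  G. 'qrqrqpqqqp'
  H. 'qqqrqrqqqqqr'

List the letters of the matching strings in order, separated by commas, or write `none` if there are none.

D, E, F, G, H

A → no match
B → no match
C → no match
D → match
E → match
F → match
G → match
H → match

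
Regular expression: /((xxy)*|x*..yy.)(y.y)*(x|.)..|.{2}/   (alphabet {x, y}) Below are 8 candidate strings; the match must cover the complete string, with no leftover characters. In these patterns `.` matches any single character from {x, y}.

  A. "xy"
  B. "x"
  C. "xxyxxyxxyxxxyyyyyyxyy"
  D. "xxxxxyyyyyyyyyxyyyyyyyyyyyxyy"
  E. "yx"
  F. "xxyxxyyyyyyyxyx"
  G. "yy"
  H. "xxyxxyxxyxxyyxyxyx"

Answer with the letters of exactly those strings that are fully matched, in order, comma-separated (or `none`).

A, E, F, G, H

A → match
B → no match
C → no match
D → no match
E → match
F → match
G → match
H → match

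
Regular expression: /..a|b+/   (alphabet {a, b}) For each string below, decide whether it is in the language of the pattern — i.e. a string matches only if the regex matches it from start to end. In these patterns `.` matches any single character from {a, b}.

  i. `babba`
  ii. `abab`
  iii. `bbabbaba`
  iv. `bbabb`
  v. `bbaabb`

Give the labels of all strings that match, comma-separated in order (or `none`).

none

i. `babba` → no match
ii. `abab` → no match
iii. `bbabbaba` → no match
iv. `bbabb` → no match
v. `bbaabb` → no match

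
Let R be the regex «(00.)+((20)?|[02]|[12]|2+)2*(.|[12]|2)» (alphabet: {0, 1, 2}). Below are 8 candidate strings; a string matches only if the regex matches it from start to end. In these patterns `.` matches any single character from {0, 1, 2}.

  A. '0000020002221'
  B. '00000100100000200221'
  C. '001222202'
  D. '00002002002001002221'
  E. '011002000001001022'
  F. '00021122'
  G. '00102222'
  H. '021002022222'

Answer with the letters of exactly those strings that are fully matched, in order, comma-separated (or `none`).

A, B, G

A → match
B → match
C → no match
D → no match
E → no match — must start with '00'
F → no match
G → match
H → no match — must start with '00'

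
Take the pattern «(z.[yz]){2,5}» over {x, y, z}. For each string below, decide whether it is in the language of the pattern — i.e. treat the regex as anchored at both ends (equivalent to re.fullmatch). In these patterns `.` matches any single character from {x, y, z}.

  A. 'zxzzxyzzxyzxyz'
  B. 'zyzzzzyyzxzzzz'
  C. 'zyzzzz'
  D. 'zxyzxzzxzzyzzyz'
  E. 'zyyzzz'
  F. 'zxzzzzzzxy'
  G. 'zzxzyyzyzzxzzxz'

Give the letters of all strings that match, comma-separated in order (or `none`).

A → no match
B → no match
C → match
D → match
E → match
F → no match
G → no match

C, D, E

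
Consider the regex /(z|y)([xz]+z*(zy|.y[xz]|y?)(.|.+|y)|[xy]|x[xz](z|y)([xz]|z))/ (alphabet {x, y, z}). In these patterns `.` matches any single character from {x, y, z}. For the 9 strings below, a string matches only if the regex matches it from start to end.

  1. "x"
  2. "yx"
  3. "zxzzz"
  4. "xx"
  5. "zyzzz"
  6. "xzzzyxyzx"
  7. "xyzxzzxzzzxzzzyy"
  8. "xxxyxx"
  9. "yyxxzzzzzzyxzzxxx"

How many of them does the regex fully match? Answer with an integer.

2

1 → no match
2 → match
3 → match
4 → no match
5 → no match
6 → no match
7 → no match
8 → no match
9 → no match
Total matched: 2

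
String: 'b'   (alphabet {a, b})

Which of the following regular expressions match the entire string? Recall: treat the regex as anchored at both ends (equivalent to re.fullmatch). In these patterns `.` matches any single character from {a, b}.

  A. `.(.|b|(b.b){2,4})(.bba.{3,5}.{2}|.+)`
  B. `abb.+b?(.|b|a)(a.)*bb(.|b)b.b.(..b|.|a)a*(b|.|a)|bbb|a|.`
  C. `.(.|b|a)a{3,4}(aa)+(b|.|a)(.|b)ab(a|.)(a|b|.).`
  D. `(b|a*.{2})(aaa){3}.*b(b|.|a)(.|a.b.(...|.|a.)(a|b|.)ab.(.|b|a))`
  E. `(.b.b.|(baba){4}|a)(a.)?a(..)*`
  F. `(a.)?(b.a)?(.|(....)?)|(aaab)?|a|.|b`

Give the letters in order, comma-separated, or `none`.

B, F

A → no match
B → match
C → no match
D → no match
E → no match
F → match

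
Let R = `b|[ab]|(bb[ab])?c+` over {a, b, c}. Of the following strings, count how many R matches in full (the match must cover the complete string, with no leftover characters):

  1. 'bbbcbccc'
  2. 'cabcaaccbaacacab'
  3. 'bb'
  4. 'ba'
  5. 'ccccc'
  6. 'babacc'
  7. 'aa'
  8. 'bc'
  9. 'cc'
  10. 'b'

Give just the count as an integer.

1 → no match
2 → no match
3 → no match
4 → no match
5 → match
6 → no match
7 → no match
8 → no match
9 → match
10 → match
Total matched: 3

3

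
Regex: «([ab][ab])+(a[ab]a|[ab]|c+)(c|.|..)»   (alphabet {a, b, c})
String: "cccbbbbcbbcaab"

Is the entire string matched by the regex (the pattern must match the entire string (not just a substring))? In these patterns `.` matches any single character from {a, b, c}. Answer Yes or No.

No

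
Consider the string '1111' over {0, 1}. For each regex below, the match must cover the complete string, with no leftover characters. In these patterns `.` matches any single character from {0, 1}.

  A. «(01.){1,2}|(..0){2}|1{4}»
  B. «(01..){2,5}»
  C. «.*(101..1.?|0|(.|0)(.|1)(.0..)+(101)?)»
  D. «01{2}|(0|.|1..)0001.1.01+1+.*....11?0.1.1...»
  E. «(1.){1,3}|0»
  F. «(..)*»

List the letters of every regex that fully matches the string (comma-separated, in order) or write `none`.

A, E, F

A → match
B → no match — must start with '01'
C → no match
D → no match
E → match
F → match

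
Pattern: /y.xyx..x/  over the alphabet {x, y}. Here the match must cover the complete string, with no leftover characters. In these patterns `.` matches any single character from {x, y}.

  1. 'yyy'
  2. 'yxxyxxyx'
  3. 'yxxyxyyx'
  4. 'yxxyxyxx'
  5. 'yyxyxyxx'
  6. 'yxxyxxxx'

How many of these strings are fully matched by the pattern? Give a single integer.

5

1 → no match — must end with 'x'
2 → match
3 → match
4 → match
5 → match
6 → match
Total matched: 5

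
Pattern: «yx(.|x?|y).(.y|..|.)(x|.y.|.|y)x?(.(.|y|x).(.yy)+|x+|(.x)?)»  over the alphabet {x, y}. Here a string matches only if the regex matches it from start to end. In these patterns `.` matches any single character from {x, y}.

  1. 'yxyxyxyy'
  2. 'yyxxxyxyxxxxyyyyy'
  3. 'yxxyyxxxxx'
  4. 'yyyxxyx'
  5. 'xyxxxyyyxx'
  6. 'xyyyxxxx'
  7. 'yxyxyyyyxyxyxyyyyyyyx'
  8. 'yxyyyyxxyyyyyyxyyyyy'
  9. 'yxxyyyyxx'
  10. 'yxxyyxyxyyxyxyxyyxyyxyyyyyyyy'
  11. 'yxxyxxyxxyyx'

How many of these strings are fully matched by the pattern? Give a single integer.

1 → match
2 → no match — must start with 'yx'
3 → match
4 → no match — must start with 'yx'
5 → no match — must start with 'yx'
6 → no match — must start with 'yx'
7 → no match
8 → match
9 → match
10 → no match
11 → no match
Total matched: 4

4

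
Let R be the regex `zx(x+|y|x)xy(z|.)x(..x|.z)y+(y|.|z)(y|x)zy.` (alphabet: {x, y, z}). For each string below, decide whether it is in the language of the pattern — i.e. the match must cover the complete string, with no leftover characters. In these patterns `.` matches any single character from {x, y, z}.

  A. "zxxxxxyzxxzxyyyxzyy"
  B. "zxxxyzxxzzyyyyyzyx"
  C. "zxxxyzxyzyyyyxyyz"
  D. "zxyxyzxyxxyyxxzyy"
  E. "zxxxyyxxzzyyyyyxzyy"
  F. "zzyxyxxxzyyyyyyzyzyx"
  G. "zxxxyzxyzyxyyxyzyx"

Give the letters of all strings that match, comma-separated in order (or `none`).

A, D

A → match
B → no match
C → no match
D → match
E → no match
F → no match — must start with "zx"
G → no match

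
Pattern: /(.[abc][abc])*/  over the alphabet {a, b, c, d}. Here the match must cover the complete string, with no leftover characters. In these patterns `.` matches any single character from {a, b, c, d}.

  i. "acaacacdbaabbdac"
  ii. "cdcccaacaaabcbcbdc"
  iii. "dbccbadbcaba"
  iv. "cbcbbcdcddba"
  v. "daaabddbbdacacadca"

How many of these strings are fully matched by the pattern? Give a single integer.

1

i → no match
ii → no match
iii. "dbccbadbcaba" → match
iv. "cbcbbcdcddba" → no match
v → no match
Total matched: 1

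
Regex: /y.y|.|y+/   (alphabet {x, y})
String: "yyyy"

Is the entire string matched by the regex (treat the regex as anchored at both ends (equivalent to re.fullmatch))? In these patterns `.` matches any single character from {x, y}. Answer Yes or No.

Yes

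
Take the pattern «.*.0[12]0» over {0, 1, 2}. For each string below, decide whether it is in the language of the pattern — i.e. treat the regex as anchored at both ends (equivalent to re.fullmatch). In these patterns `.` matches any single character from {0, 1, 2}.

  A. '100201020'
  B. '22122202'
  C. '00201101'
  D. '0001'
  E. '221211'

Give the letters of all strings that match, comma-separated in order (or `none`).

A

A → match
B → no match — must end with '0'
C → no match — must end with '0'
D → no match — must end with '0'
E → no match — must end with '0'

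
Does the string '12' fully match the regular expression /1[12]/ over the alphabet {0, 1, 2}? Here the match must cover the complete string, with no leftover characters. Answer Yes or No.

Yes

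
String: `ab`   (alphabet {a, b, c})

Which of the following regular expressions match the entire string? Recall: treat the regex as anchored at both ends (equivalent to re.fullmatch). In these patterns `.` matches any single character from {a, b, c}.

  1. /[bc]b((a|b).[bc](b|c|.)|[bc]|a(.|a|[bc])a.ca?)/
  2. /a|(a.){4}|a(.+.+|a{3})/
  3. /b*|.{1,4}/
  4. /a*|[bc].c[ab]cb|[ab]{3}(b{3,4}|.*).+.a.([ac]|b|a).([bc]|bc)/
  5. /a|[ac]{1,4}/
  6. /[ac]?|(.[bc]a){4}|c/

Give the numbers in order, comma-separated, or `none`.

3

1 → no match
2 → no match
3 → match
4 → no match
5 → no match
6 → no match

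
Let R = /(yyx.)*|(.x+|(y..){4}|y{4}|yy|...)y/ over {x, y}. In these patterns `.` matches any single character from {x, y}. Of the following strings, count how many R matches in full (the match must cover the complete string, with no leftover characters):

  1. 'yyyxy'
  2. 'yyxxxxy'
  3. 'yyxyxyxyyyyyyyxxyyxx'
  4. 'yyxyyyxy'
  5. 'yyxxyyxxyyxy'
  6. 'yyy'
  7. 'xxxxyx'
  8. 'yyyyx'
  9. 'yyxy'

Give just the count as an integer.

4

1. 'yyyxy' → no match
2. 'yyxxxxy' → no match
3 → no match
4. 'yyxyyyxy' → match
5. 'yyxxyyxxyyxy' → match
6. 'yyy' → match
7. 'xxxxyx' → no match
8. 'yyyyx' → no match
9. 'yyxy' → match
Total matched: 4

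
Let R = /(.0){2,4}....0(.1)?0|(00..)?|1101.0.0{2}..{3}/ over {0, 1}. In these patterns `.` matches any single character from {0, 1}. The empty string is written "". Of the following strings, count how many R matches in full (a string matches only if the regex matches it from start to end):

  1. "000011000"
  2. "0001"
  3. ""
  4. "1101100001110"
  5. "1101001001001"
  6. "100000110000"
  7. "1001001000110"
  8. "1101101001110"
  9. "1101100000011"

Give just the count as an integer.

7

1 → no match
2 → match
3 → match
4 → match
5 → match
6 → match
7 → no match
8 → match
9 → match
Total matched: 7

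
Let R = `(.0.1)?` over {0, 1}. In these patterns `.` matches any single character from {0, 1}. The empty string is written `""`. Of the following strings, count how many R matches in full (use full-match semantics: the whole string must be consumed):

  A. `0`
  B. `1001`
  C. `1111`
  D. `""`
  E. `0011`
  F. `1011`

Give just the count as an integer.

A → no match
B → match
C → no match
D → match
E → match
F → match
Total matched: 4

4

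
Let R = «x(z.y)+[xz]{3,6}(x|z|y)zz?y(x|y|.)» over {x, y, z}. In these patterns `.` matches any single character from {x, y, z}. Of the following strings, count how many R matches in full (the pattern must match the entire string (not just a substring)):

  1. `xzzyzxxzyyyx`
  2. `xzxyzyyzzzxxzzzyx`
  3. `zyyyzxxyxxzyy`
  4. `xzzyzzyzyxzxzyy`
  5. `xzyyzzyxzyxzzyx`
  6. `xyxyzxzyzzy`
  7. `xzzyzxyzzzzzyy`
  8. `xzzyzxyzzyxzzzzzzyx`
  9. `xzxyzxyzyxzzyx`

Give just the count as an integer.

1 → no match
2 → match
3 → no match — must start with `xz`
4 → no match
5 → no match
6 → no match — must start with `xz`
7 → match
8 → match
9 → no match
Total matched: 3

3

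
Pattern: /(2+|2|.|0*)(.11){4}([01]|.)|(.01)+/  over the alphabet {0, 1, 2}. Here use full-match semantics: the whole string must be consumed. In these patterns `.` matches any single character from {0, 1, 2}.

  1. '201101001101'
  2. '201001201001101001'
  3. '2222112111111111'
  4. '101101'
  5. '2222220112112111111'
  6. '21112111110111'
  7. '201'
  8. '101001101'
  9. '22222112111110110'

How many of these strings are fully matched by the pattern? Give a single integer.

9

1 → match
2 → match
3 → match
4 → match
5 → match
6 → match
7 → match
8 → match
9 → match
Total matched: 9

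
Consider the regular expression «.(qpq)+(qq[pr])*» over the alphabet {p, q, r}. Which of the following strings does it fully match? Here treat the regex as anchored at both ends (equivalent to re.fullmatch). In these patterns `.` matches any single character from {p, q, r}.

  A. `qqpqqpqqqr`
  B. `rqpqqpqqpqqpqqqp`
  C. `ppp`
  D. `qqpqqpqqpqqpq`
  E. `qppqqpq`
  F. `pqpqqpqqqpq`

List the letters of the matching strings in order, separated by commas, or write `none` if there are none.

A → match
B → match
C → no match
D → match
E → no match
F → no match

A, B, D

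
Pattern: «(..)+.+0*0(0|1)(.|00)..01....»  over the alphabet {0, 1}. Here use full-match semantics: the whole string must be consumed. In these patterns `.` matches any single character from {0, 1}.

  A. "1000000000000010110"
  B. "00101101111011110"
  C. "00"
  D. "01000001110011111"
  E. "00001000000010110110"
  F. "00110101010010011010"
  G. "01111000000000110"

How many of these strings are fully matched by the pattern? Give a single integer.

A → match
B → match
C → no match
D → match
E → no match
F → match
G → no match
Total matched: 4

4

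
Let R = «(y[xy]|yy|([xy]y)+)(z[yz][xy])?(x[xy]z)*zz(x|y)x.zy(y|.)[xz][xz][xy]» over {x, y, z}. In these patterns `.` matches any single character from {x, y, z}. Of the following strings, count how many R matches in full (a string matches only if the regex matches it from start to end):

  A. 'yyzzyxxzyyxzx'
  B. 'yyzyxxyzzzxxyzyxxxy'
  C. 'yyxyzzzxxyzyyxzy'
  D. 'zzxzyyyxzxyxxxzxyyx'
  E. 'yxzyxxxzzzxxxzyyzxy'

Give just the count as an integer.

4

A → match
B → match
C → match
D → no match
E → match
Total matched: 4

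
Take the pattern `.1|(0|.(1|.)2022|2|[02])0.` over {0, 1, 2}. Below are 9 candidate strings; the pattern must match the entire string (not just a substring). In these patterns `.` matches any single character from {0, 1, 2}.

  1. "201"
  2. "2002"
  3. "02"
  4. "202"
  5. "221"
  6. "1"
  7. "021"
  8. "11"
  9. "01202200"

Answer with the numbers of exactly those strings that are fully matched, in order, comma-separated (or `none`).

1, 4, 8, 9

1 → match
2 → no match
3 → no match
4 → match
5 → no match
6 → no match
7 → no match
8 → match
9 → match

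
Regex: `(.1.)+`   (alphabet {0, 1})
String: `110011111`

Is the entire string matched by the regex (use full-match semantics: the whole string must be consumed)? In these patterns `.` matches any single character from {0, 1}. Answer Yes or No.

Yes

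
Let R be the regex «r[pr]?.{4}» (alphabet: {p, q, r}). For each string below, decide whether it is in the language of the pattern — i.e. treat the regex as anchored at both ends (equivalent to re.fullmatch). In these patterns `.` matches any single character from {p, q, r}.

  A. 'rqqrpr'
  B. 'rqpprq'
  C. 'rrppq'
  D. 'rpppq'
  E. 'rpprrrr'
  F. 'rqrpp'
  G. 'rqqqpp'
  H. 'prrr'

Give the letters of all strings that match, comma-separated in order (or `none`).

C, D, F

A → no match
B → no match
C → match
D → match
E → no match
F → match
G → no match
H → no match — must start with 'r'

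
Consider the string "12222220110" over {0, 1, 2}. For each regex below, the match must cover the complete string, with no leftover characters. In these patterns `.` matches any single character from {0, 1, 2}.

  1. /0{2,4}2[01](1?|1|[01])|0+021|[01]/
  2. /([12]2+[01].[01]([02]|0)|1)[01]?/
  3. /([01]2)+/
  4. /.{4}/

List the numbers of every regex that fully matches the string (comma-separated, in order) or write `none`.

2

1 → no match
2 → match
3 → no match — must end with "2"
4 → no match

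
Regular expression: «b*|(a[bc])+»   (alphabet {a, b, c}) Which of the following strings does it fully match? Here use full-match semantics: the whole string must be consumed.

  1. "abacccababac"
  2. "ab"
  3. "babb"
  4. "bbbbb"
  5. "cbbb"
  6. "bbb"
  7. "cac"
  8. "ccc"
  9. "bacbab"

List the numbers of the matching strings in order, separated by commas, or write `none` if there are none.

2, 4, 6

1 → no match
2 → match
3 → no match
4 → match
5 → no match
6 → match
7 → no match
8 → no match
9 → no match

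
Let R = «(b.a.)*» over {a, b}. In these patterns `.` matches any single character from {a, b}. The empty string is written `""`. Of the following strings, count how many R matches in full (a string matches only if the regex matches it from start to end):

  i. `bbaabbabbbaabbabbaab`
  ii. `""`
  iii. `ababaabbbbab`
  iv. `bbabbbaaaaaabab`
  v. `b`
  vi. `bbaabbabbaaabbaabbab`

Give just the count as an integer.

3

i → match
ii → match
iii → no match
iv → no match
v → no match
vi → match
Total matched: 3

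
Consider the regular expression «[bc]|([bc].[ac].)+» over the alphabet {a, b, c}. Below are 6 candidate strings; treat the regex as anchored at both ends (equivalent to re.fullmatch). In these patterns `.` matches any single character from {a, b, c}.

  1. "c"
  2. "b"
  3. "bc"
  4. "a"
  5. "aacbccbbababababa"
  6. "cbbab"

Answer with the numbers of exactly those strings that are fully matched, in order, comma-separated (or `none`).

1 → match
2 → match
3 → no match
4 → no match
5 → no match
6 → no match

1, 2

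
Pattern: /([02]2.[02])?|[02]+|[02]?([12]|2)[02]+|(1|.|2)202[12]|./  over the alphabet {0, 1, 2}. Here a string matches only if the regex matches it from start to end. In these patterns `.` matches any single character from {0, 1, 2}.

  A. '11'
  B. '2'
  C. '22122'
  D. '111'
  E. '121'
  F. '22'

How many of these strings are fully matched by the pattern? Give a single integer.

A → no match
B → match
C → no match
D → no match
E → no match
F → match
Total matched: 2

2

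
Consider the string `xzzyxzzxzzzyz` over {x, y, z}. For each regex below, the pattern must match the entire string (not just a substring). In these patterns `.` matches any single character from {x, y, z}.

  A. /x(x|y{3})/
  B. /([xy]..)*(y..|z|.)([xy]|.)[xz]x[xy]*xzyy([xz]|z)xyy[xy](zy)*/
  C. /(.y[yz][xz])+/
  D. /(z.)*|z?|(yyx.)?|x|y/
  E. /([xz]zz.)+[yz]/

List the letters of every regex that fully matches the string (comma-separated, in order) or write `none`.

E

A → no match
B → no match
C → no match
D → no match
E → match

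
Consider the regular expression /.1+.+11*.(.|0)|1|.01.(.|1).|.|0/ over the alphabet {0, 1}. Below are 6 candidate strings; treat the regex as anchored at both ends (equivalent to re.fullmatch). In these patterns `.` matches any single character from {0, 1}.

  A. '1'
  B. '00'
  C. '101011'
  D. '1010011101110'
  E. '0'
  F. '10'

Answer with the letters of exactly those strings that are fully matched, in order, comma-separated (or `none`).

A → match
B → no match
C → match
D → no match
E → match
F → no match

A, C, E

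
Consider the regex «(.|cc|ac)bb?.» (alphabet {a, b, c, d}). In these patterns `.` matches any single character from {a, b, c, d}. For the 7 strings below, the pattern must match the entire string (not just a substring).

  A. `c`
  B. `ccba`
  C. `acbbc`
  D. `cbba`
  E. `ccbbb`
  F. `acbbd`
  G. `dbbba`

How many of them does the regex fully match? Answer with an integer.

5

A → no match
B → match
C → match
D → match
E → match
F → match
G → no match
Total matched: 5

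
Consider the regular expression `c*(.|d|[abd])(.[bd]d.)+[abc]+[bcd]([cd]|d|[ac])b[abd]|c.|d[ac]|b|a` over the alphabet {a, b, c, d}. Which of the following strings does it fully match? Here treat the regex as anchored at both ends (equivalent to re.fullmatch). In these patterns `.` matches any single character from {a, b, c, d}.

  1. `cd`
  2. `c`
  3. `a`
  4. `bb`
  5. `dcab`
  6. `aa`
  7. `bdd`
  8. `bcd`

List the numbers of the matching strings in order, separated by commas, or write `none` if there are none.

1 → match
2 → no match
3 → match
4 → no match
5 → no match
6 → no match
7 → no match
8 → no match

1, 3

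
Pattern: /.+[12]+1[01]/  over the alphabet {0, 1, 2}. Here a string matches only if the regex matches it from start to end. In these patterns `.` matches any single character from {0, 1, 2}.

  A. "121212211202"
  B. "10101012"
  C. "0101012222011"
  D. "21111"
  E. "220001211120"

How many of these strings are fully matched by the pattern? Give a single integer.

1

A. "121212211202" → no match
B. "10101012" → no match
C → no match
D. "21111" → match
E. "220001211120" → no match
Total matched: 1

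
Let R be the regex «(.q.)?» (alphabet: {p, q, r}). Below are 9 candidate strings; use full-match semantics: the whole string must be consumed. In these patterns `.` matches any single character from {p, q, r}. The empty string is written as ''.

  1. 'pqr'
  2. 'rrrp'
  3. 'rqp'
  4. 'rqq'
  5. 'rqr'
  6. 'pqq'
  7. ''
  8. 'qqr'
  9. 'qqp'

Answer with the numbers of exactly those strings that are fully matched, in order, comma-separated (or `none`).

1 → match
2 → no match
3 → match
4 → match
5 → match
6 → match
7 → match
8 → match
9 → match

1, 3, 4, 5, 6, 7, 8, 9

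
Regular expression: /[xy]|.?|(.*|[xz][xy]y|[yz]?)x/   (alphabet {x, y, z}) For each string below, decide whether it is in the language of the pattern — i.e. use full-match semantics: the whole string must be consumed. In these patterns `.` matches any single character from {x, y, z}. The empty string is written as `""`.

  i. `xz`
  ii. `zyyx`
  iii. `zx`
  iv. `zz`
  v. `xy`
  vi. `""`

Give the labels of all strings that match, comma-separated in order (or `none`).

i → no match
ii → match
iii → match
iv → no match
v → no match
vi → match

ii, iii, vi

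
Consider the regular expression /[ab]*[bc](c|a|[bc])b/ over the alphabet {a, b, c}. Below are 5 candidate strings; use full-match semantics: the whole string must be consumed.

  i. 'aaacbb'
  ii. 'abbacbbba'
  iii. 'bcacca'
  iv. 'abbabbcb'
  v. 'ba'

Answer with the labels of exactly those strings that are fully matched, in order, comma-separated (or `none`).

i, iv

i → match
ii → no match — must end with 'b'
iii → no match — must end with 'b'
iv → match
v → no match — must end with 'b'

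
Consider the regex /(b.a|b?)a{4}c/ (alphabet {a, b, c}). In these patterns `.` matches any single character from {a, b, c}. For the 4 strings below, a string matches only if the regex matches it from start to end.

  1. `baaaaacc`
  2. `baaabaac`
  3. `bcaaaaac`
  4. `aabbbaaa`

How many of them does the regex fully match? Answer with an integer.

1

1 → no match — must end with `ac`
2 → no match
3 → match
4 → no match — must end with `ac`
Total matched: 1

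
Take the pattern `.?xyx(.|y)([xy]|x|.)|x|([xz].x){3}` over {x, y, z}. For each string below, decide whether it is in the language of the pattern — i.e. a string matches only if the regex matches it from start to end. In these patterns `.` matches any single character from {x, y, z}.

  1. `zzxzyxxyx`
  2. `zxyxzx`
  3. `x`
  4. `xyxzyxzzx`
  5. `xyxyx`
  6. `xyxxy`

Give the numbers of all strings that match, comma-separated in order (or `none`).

1, 2, 3, 4, 5, 6

1 → match
2 → match
3 → match
4 → match
5 → match
6 → match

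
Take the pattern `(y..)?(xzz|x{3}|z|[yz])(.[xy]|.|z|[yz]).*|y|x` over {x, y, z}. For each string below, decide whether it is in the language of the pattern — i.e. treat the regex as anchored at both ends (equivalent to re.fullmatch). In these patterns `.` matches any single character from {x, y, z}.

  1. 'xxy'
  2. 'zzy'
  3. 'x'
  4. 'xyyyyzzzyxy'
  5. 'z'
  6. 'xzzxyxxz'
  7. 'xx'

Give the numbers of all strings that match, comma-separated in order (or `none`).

1 → no match
2 → match
3 → match
4 → no match
5 → no match
6 → match
7 → no match

2, 3, 6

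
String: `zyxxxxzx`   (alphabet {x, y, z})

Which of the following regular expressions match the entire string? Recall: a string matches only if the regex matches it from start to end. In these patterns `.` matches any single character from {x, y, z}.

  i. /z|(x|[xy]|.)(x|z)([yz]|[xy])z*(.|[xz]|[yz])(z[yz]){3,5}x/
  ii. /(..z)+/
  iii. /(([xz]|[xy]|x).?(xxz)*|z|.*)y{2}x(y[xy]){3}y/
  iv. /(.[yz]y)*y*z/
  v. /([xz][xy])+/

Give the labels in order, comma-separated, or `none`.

i → no match
ii → no match — must end with `z`
iii → no match — must end with `y`
iv → no match — must end with `z`
v → match

v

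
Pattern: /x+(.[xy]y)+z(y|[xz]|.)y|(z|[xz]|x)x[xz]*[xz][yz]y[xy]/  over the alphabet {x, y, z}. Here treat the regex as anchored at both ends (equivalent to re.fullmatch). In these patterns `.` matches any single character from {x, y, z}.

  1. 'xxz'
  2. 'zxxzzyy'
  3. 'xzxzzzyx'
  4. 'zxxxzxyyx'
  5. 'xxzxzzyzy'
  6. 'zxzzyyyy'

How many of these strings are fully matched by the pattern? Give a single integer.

2

1. 'xxz' → no match
2. 'zxxzzyy' → match
3. 'xzxzzzyx' → no match
4. 'zxxxzxyyx' → match
5. 'xxzxzzyzy' → no match
6. 'zxzzyyyy' → no match
Total matched: 2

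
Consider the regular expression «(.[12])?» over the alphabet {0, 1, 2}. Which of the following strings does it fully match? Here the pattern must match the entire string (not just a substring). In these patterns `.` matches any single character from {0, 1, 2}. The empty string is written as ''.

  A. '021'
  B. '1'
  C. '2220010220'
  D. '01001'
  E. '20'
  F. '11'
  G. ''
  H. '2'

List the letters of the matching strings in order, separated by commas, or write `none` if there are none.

F, G

A → no match
B → no match
C → no match
D → no match
E → no match
F → match
G → match
H → no match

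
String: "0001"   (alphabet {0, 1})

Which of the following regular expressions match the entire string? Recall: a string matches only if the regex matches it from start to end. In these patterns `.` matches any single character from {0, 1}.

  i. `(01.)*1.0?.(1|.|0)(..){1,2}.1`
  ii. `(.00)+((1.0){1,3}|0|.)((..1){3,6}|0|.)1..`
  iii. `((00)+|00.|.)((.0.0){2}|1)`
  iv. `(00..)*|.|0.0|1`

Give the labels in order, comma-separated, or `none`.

i → no match
ii → no match
iii → match
iv → match

iii, iv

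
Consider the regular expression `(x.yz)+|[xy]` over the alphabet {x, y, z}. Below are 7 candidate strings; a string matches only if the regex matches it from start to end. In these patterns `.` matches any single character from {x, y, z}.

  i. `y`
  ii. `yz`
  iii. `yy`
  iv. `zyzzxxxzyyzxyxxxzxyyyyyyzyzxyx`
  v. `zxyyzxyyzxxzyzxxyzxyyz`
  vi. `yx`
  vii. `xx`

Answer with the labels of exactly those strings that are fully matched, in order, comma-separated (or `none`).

i

i → match
ii → no match
iii → no match
iv → no match
v → no match
vi → no match
vii → no match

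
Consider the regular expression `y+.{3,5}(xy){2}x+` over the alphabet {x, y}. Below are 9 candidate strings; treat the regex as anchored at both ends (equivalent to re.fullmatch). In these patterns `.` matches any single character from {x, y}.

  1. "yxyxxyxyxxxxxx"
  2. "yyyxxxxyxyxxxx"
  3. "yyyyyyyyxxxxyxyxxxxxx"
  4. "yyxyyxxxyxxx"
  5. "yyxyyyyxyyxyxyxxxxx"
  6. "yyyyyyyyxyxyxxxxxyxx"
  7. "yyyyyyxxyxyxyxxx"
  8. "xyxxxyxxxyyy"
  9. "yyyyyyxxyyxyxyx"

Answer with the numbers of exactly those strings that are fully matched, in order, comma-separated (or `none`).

1 → match
2 → match
3 → match
4. "yyxyyxxxyxxx" → no match
5 → no match
6 → no match
7 → match
8. "xyxxxyxxxyyy" → no match — must start with "y"
9 → match

1, 2, 3, 7, 9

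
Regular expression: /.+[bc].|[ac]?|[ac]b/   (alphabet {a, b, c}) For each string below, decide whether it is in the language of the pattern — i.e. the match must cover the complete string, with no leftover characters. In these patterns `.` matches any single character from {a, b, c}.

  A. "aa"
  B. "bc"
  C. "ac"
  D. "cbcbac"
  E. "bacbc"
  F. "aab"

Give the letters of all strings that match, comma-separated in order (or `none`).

E

A → no match
B → no match
C → no match
D → no match
E → match
F → no match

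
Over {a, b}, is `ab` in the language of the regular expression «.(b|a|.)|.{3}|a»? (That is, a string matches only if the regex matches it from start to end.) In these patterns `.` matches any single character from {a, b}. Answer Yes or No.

Yes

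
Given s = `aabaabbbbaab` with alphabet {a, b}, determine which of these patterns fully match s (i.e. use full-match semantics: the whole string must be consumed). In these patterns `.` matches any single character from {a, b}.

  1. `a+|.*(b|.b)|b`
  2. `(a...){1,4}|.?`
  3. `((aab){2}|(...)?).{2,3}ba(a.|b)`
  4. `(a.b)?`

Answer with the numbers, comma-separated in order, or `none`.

1, 3

1 → match
2 → no match
3 → match
4 → no match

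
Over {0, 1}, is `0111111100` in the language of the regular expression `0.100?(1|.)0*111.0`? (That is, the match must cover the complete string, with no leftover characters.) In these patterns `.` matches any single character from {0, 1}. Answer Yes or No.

No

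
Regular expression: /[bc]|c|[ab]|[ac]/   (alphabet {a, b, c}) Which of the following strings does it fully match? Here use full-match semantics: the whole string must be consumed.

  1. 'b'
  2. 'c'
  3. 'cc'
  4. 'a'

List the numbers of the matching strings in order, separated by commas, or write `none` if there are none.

1. 'b' → match
2. 'c' → match
3. 'cc' → no match
4. 'a' → match

1, 2, 4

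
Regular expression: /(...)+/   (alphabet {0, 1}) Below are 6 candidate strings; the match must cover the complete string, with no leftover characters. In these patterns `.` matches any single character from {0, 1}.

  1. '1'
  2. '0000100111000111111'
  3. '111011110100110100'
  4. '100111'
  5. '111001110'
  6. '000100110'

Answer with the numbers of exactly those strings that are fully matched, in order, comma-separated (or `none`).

1 → no match
2 → no match
3 → match
4 → match
5 → match
6 → match

3, 4, 5, 6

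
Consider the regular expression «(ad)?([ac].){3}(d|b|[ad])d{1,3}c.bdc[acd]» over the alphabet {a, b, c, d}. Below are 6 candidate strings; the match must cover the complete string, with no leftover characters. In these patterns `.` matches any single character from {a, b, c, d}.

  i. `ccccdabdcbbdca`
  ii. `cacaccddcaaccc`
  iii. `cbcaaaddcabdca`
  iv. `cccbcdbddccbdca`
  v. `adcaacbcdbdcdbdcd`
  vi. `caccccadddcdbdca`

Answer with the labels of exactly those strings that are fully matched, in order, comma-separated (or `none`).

i → no match
ii → no match
iii → match
iv → match
v → no match
vi → match

iii, iv, vi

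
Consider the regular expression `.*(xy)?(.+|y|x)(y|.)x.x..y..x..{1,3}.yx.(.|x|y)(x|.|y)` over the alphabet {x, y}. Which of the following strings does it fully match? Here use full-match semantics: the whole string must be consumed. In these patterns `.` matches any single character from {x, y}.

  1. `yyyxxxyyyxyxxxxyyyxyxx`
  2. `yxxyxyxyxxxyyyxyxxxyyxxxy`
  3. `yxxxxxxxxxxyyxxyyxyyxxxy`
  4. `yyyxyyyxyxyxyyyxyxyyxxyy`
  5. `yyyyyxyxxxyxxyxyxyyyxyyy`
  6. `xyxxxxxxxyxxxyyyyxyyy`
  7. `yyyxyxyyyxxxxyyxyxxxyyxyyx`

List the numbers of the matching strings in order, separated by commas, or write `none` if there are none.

1, 2, 3, 4, 6, 7

1 → match
2 → match
3 → match
4 → match
5 → no match
6 → match
7 → match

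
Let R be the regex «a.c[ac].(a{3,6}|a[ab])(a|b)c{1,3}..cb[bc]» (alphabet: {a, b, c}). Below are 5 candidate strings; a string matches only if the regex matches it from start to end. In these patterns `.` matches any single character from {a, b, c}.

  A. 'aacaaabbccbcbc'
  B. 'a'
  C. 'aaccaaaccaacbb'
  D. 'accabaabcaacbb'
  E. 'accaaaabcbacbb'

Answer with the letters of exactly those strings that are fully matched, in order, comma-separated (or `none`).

A, D, E

A → match
B → no match
C → no match
D → match
E → match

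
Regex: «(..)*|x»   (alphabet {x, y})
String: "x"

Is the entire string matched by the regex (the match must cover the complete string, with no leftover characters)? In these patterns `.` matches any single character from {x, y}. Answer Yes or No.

Yes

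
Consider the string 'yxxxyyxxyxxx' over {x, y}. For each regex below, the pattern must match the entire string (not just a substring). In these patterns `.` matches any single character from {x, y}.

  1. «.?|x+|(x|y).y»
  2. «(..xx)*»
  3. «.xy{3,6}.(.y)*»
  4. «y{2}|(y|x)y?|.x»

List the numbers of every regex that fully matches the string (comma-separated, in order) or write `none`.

2

1 → no match
2 → match
3 → no match
4 → no match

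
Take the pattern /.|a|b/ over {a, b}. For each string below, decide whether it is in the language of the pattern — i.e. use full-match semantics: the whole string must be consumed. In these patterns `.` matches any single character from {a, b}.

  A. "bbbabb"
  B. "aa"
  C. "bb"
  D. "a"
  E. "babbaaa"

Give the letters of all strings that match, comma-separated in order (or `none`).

D

A. "bbbabb" → no match
B. "aa" → no match
C. "bb" → no match
D. "a" → match
E. "babbaaa" → no match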